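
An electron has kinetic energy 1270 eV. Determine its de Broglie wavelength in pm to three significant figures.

λ = 34.4 pm

KE = 1270 eV = 2.035 × 10⁻¹⁶ J.
p = √(2mKE) = √(2 × 9.109 × 10⁻³¹ × 2.035 × 10⁻¹⁶) = 1.925 × 10⁻²³ kg·m/s.
λ = h/p = 6.626 × 10⁻³⁴ / 1.925 × 10⁻²³ = 3.44 × 10⁻¹¹ m = 34.4 pm.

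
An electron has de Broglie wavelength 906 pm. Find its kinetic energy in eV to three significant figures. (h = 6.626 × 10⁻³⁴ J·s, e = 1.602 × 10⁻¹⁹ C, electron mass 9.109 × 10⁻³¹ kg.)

KE = 1.83 eV

p = h/λ = 6.626 × 10⁻³⁴ / 9.060 × 10⁻¹⁰ = 7.313 × 10⁻²⁵ kg·m/s.
KE = p²/(2m) = (7.313 × 10⁻²⁵)² / (2 × 9.109 × 10⁻³¹) = 2.936 × 10⁻¹⁹ J = 1.83 eV.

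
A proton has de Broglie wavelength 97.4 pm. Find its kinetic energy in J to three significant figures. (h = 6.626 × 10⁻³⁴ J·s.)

p = h/λ = 6.626 × 10⁻³⁴ / 9.740 × 10⁻¹¹ = 6.803 × 10⁻²⁴ kg·m/s.
KE = p²/(2m) = (6.803 × 10⁻²⁴)² / (2 × 1.673 × 10⁻²⁷) = 1.383 × 10⁻²⁰ J = 1.38 × 10⁻²⁰ J.

KE = 1.38 × 10⁻²⁰ J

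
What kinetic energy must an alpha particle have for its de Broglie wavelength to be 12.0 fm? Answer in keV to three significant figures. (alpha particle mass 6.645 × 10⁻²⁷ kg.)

p = h/λ = 6.626 × 10⁻³⁴ / 1.200 × 10⁻¹⁴ = 5.522 × 10⁻²⁰ kg·m/s.
KE = p²/(2m) = (5.522 × 10⁻²⁰)² / (2 × 6.645 × 10⁻²⁷) = 2.294 × 10⁻¹³ J = 1430 keV.

KE = 1430 keV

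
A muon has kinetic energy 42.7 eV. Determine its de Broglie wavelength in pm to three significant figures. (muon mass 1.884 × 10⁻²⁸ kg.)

KE = 42.7 eV = 6.841 × 10⁻¹⁸ J.
p = √(2mKE) = √(2 × 1.884 × 10⁻²⁸ × 6.841 × 10⁻¹⁸) = 5.077 × 10⁻²³ kg·m/s.
λ = h/p = 6.626 × 10⁻³⁴ / 5.077 × 10⁻²³ = 1.31 × 10⁻¹¹ m = 13.1 pm.

λ = 13.1 pm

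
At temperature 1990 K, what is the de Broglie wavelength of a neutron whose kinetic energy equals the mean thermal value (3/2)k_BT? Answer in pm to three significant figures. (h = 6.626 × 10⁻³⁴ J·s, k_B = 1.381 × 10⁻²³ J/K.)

λ = 56.4 pm

KE = (3/2)k_BT = 1.5 × 1.381 × 10⁻²³ × 1990 = 4.122 × 10⁻²⁰ J.
p = √(2mKE) = √(2 × 1.675 × 10⁻²⁷ × 4.122 × 10⁻²⁰) = 1.175 × 10⁻²³ kg·m/s.
λ = h/p = 5.64 × 10⁻¹¹ m = 56.4 pm.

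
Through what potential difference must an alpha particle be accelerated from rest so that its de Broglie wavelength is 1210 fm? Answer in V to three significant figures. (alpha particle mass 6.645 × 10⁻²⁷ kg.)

p = h/λ = 6.626 × 10⁻³⁴ / 1.210 × 10⁻¹² = 5.476 × 10⁻²² kg·m/s.
KE = p²/(2m) = 2.256 × 10⁻¹⁷ J.
V = KE/2e = 2.256 × 10⁻¹⁷ / (2 × 1.602 × 10⁻¹⁹) = 70.4 V.

V = 70.4 V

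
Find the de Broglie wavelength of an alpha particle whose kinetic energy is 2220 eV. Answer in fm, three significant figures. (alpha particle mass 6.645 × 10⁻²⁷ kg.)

λ = 305 fm

KE = 2220 eV = 3.556 × 10⁻¹⁶ J.
p = √(2mKE) = √(2 × 6.645 × 10⁻²⁷ × 3.556 × 10⁻¹⁶) = 2.174 × 10⁻²¹ kg·m/s.
λ = h/p = 6.626 × 10⁻³⁴ / 2.174 × 10⁻²¹ = 3.05 × 10⁻¹³ m = 305 fm.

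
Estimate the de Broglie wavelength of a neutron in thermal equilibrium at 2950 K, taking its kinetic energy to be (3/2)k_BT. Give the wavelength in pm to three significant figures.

KE = (3/2)k_BT = 1.5 × 1.381 × 10⁻²³ × 2950 = 6.111 × 10⁻²⁰ J.
p = √(2mKE) = √(2 × 1.675 × 10⁻²⁷ × 6.111 × 10⁻²⁰) = 1.431 × 10⁻²³ kg·m/s.
λ = h/p = 4.63 × 10⁻¹¹ m = 46.3 pm.

λ = 46.3 pm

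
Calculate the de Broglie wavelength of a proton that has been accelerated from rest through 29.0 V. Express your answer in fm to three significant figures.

λ = 5310 fm

KE = eV = 1.602 × 10⁻¹⁹ × 29.00 = 4.646 × 10⁻¹⁸ J.
p = √(2mKE) = √(2 × 1.673 × 10⁻²⁷ × 4.646 × 10⁻¹⁸) = 1.247 × 10⁻²² kg·m/s.
λ = h/p = 6.626 × 10⁻³⁴ / 1.247 × 10⁻²² = 5.31 × 10⁻¹² m = 5310 fm.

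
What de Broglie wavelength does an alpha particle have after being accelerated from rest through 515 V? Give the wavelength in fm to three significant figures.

λ = 447 fm

KE = 2eV = 2 × 1.602 × 10⁻¹⁹ × 515.0 = 1.650 × 10⁻¹⁶ J.
p = √(2mKE) = √(2 × 6.645 × 10⁻²⁷ × 1.650 × 10⁻¹⁶) = 1.481 × 10⁻²¹ kg·m/s.
λ = h/p = 6.626 × 10⁻³⁴ / 1.481 × 10⁻²¹ = 4.47 × 10⁻¹³ m = 447 fm.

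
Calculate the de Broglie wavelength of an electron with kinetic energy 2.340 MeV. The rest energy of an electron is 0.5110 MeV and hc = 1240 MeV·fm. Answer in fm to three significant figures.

λ = 442 fm

Total energy E = KE + m₀c² = 2.340 + 0.5110 = 2.8510 MeV.
(pc)² = E² − (m₀c²)² = (2.8510)² − (0.5110)² = 7.867 MeV², so pc = 2.805 MeV.
λ = hc/(pc) = 1240 MeV·fm / 2.805 MeV = 442 fm.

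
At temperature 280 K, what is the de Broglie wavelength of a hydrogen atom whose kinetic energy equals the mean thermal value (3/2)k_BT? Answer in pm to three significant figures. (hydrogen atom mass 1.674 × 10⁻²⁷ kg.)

λ = 150 pm

KE = (3/2)k_BT = 1.5 × 1.381 × 10⁻²³ × 280 = 5.800 × 10⁻²¹ J.
p = √(2mKE) = √(2 × 1.674 × 10⁻²⁷ × 5.800 × 10⁻²¹) = 4.407 × 10⁻²⁴ kg·m/s.
λ = h/p = 1.50 × 10⁻¹⁰ m = 150 pm.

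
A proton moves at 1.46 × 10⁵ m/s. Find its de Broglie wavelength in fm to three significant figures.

p = mv = 1.673 × 10⁻²⁷ × 1.46 × 10⁵ = 2.443 × 10⁻²² kg·m/s.
λ = h/p = 6.626 × 10⁻³⁴ / 2.443 × 10⁻²² = 2.71 × 10⁻¹² m = 2710 fm.

λ = 2710 fm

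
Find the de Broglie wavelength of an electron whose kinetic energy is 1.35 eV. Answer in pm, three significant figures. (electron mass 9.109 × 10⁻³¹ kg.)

λ = 1060 pm

KE = 1.35 eV = 2.163 × 10⁻¹⁹ J.
p = √(2mKE) = √(2 × 9.109 × 10⁻³¹ × 2.163 × 10⁻¹⁹) = 6.277 × 10⁻²⁵ kg·m/s.
λ = h/p = 6.626 × 10⁻³⁴ / 6.277 × 10⁻²⁵ = 1.06 × 10⁻⁹ m = 1060 pm.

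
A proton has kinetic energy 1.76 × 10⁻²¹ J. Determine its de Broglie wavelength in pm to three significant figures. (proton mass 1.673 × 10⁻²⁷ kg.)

p = √(2mKE) = √(2 × 1.673 × 10⁻²⁷ × 1.760 × 10⁻²¹) = 2.427 × 10⁻²⁴ kg·m/s.
λ = h/p = 6.626 × 10⁻³⁴ / 2.427 × 10⁻²⁴ = 2.73 × 10⁻¹⁰ m = 273 pm.

λ = 273 pm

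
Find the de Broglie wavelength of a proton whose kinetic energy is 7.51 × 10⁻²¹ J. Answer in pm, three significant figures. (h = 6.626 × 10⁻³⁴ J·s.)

p = √(2mKE) = √(2 × 1.673 × 10⁻²⁷ × 7.510 × 10⁻²¹) = 5.013 × 10⁻²⁴ kg·m/s.
λ = h/p = 6.626 × 10⁻³⁴ / 5.013 × 10⁻²⁴ = 1.32 × 10⁻¹⁰ m = 132 pm.

λ = 132 pm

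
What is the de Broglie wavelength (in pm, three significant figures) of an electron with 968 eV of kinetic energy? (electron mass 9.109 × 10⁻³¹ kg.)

λ = 39.4 pm

KE = 968 eV = 1.551 × 10⁻¹⁶ J.
p = √(2mKE) = √(2 × 9.109 × 10⁻³¹ × 1.551 × 10⁻¹⁶) = 1.681 × 10⁻²³ kg·m/s.
λ = h/p = 6.626 × 10⁻³⁴ / 1.681 × 10⁻²³ = 3.94 × 10⁻¹¹ m = 39.4 pm.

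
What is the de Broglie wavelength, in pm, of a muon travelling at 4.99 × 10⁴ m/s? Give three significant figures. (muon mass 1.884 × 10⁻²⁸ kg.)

p = mv = 1.884 × 10⁻²⁸ × 4.99 × 10⁴ = 9.401 × 10⁻²⁴ kg·m/s.
λ = h/p = 6.626 × 10⁻³⁴ / 9.401 × 10⁻²⁴ = 7.05 × 10⁻¹¹ m = 70.5 pm.

λ = 70.5 pm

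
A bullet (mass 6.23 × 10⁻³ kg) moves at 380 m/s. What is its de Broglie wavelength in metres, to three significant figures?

λ = 2.80 × 10⁻³⁴ m

p = mv = 6.23 × 10⁻³ × 380 = 2.367 kg·m/s.
λ = h/p = 6.626 × 10⁻³⁴ / 2.367 = 2.80 × 10⁻³⁴ m.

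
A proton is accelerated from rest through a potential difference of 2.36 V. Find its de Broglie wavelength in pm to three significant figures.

λ = 18.6 pm

KE = eV = 1.602 × 10⁻¹⁹ × 2.360 = 3.781 × 10⁻¹⁹ J.
p = √(2mKE) = √(2 × 1.673 × 10⁻²⁷ × 3.781 × 10⁻¹⁹) = 3.557 × 10⁻²³ kg·m/s.
λ = h/p = 6.626 × 10⁻³⁴ / 3.557 × 10⁻²³ = 1.86 × 10⁻¹¹ m = 18.6 pm.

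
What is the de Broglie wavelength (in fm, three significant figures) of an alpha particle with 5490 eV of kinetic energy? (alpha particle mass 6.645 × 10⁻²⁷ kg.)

KE = 5490 eV = 8.795 × 10⁻¹⁶ J.
p = √(2mKE) = √(2 × 6.645 × 10⁻²⁷ × 8.795 × 10⁻¹⁶) = 3.419 × 10⁻²¹ kg·m/s.
λ = h/p = 6.626 × 10⁻³⁴ / 3.419 × 10⁻²¹ = 1.94 × 10⁻¹³ m = 194 fm.

λ = 194 fm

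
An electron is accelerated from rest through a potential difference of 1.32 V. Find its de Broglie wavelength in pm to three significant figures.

λ = 1070 pm

KE = eV = 1.602 × 10⁻¹⁹ × 1.320 = 2.115 × 10⁻¹⁹ J.
p = √(2mKE) = √(2 × 9.109 × 10⁻³¹ × 2.115 × 10⁻¹⁹) = 6.207 × 10⁻²⁵ kg·m/s.
λ = h/p = 6.626 × 10⁻³⁴ / 6.207 × 10⁻²⁵ = 1.07 × 10⁻⁹ m = 1070 pm.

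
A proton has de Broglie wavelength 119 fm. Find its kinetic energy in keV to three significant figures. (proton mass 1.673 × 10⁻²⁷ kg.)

KE = 57.8 keV

p = h/λ = 6.626 × 10⁻³⁴ / 1.190 × 10⁻¹³ = 5.568 × 10⁻²¹ kg·m/s.
KE = p²/(2m) = (5.568 × 10⁻²¹)² / (2 × 1.673 × 10⁻²⁷) = 9.266 × 10⁻¹⁵ J = 57.8 keV.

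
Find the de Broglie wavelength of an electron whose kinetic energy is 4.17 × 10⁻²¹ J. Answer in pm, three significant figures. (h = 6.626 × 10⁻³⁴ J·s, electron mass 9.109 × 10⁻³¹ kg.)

λ = 7600 pm

p = √(2mKE) = √(2 × 9.109 × 10⁻³¹ × 4.170 × 10⁻²¹) = 8.716 × 10⁻²⁶ kg·m/s.
λ = h/p = 6.626 × 10⁻³⁴ / 8.716 × 10⁻²⁶ = 7.60 × 10⁻⁹ m = 7600 pm.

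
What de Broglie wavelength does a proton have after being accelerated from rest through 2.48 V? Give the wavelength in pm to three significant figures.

KE = eV = 1.602 × 10⁻¹⁹ × 2.480 = 3.973 × 10⁻¹⁹ J.
p = √(2mKE) = √(2 × 1.673 × 10⁻²⁷ × 3.973 × 10⁻¹⁹) = 3.646 × 10⁻²³ kg·m/s.
λ = h/p = 6.626 × 10⁻³⁴ / 3.646 × 10⁻²³ = 1.82 × 10⁻¹¹ m = 18.2 pm.

λ = 18.2 pm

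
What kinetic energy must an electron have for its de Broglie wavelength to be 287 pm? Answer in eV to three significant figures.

p = h/λ = 6.626 × 10⁻³⁴ / 2.870 × 10⁻¹⁰ = 2.309 × 10⁻²⁴ kg·m/s.
KE = p²/(2m) = (2.309 × 10⁻²⁴)² / (2 × 9.109 × 10⁻³¹) = 2.926 × 10⁻¹⁸ J = 18.3 eV.

KE = 18.3 eV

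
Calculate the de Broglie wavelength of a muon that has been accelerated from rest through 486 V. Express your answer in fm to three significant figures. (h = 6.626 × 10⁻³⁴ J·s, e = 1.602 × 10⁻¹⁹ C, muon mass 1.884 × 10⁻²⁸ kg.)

KE = eV = 1.602 × 10⁻¹⁹ × 486.0 = 7.786 × 10⁻¹⁷ J.
p = √(2mKE) = √(2 × 1.884 × 10⁻²⁸ × 7.786 × 10⁻¹⁷) = 1.713 × 10⁻²² kg·m/s.
λ = h/p = 6.626 × 10⁻³⁴ / 1.713 × 10⁻²² = 3.87 × 10⁻¹² m = 3870 fm.

λ = 3870 fm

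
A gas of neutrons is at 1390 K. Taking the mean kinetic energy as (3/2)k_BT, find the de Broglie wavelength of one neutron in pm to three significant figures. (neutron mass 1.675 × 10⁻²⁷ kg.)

KE = (3/2)k_BT = 1.5 × 1.381 × 10⁻²³ × 1390 = 2.879 × 10⁻²⁰ J.
p = √(2mKE) = √(2 × 1.675 × 10⁻²⁷ × 2.879 × 10⁻²⁰) = 9.821 × 10⁻²⁴ kg·m/s.
λ = h/p = 6.75 × 10⁻¹¹ m = 67.5 pm.

λ = 67.5 pm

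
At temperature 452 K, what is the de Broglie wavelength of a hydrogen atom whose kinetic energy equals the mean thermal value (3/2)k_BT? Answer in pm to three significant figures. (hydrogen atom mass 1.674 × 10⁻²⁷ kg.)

KE = (3/2)k_BT = 1.5 × 1.381 × 10⁻²³ × 452 = 9.363 × 10⁻²¹ J.
p = √(2mKE) = √(2 × 1.674 × 10⁻²⁷ × 9.363 × 10⁻²¹) = 5.599 × 10⁻²⁴ kg·m/s.
λ = h/p = 1.18 × 10⁻¹⁰ m = 118 pm.

λ = 118 pm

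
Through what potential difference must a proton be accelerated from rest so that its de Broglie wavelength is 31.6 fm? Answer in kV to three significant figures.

p = h/λ = 6.626 × 10⁻³⁴ / 3.160 × 10⁻¹⁴ = 2.097 × 10⁻²⁰ kg·m/s.
KE = p²/(2m) = 1.314 × 10⁻¹³ J.
V = KE/e = 1.314 × 10⁻¹³ / (1.602 × 10⁻¹⁹) = 820 kV.

V = 820 kV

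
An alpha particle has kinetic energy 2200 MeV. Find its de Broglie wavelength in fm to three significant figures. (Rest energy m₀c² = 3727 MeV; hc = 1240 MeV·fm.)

Total energy E = KE + m₀c² = 2200 + 3727 = 5927 MeV.
(pc)² = E² − (m₀c²)² = (5927)² − (3727)² = 2.124 × 10⁷ MeV², so pc = 4609 MeV.
λ = hc/(pc) = 1240 MeV·fm / 4609 MeV = 0.269 fm.

λ = 0.269 fm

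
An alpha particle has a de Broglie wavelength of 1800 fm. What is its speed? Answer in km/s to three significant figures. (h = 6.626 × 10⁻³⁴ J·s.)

p = h/λ = 6.626 × 10⁻³⁴ / 1.800 × 10⁻¹² = 3.681 × 10⁻²² kg·m/s.
v = p/m = 3.681 × 10⁻²² / 6.645 × 10⁻²⁷ = 5.54 × 10⁴ m/s = 55.4 km/s.

v = 55.4 km/s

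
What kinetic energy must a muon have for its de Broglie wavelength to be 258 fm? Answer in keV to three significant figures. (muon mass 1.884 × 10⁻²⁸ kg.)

KE = 109 keV

p = h/λ = 6.626 × 10⁻³⁴ / 2.580 × 10⁻¹³ = 2.568 × 10⁻²¹ kg·m/s.
KE = p²/(2m) = (2.568 × 10⁻²¹)² / (2 × 1.884 × 10⁻²⁸) = 1.750 × 10⁻¹⁴ J = 109 keV.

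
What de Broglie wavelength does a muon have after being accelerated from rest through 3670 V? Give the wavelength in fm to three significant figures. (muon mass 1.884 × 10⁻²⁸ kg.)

λ = 1410 fm

KE = eV = 1.602 × 10⁻¹⁹ × 3670 = 5.879 × 10⁻¹⁶ J.
p = √(2mKE) = √(2 × 1.884 × 10⁻²⁸ × 5.879 × 10⁻¹⁶) = 4.707 × 10⁻²² kg·m/s.
λ = h/p = 6.626 × 10⁻³⁴ / 4.707 × 10⁻²² = 1.41 × 10⁻¹² m = 1410 fm.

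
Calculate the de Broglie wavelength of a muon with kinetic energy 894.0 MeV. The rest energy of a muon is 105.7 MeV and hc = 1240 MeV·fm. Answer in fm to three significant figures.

Total energy E = KE + m₀c² = 894.0 + 105.7 = 999.7 MeV.
(pc)² = E² − (m₀c²)² = (999.7)² − (105.7)² = 9.882 × 10⁵ MeV², so pc = 994.1 MeV.
λ = hc/(pc) = 1240 MeV·fm / 994.1 MeV = 1.25 fm.

λ = 1.25 fm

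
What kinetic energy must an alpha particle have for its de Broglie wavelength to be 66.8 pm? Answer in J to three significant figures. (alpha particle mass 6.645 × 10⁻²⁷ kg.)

KE = 7.40 × 10⁻²¹ J

p = h/λ = 6.626 × 10⁻³⁴ / 6.680 × 10⁻¹¹ = 9.919 × 10⁻²⁴ kg·m/s.
KE = p²/(2m) = (9.919 × 10⁻²⁴)² / (2 × 6.645 × 10⁻²⁷) = 7.403 × 10⁻²¹ J = 7.40 × 10⁻²¹ J.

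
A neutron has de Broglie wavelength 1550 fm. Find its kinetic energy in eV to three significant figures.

KE = 341 eV

p = h/λ = 6.626 × 10⁻³⁴ / 1.550 × 10⁻¹² = 4.275 × 10⁻²² kg·m/s.
KE = p²/(2m) = (4.275 × 10⁻²²)² / (2 × 1.675 × 10⁻²⁷) = 5.455 × 10⁻¹⁷ J = 341 eV.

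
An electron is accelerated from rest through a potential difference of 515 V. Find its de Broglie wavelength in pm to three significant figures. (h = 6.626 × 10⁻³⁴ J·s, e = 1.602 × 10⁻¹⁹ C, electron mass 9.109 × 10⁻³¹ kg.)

KE = eV = 1.602 × 10⁻¹⁹ × 515.0 = 8.250 × 10⁻¹⁷ J.
p = √(2mKE) = √(2 × 9.109 × 10⁻³¹ × 8.250 × 10⁻¹⁷) = 1.226 × 10⁻²³ kg·m/s.
λ = h/p = 6.626 × 10⁻³⁴ / 1.226 × 10⁻²³ = 5.40 × 10⁻¹¹ m = 54.0 pm.

λ = 54.0 pm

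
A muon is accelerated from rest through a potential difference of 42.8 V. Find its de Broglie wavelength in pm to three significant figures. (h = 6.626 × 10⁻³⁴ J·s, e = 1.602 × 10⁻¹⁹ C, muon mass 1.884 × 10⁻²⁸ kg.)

KE = eV = 1.602 × 10⁻¹⁹ × 42.80 = 6.857 × 10⁻¹⁸ J.
p = √(2mKE) = √(2 × 1.884 × 10⁻²⁸ × 6.857 × 10⁻¹⁸) = 5.083 × 10⁻²³ kg·m/s.
λ = h/p = 6.626 × 10⁻³⁴ / 5.083 × 10⁻²³ = 1.30 × 10⁻¹¹ m = 13.0 pm.

λ = 13.0 pm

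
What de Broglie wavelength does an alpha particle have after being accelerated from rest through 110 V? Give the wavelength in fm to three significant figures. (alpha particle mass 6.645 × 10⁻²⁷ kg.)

KE = 2eV = 2 × 1.602 × 10⁻¹⁹ × 110.0 = 3.524 × 10⁻¹⁷ J.
p = √(2mKE) = √(2 × 6.645 × 10⁻²⁷ × 3.524 × 10⁻¹⁷) = 6.844 × 10⁻²² kg·m/s.
λ = h/p = 6.626 × 10⁻³⁴ / 6.844 × 10⁻²² = 9.68 × 10⁻¹³ m = 968 fm.

λ = 968 fm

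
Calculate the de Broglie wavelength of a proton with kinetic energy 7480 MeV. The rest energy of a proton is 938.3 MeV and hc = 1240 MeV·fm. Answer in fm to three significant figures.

λ = 0.148 fm

Total energy E = KE + m₀c² = 7480 + 938.3 = 8418.3 MeV.
(pc)² = E² − (m₀c²)² = (8418.3)² − (938.3)² = 6.999 × 10⁷ MeV², so pc = 8366 MeV.
λ = hc/(pc) = 1240 MeV·fm / 8366 MeV = 0.148 fm.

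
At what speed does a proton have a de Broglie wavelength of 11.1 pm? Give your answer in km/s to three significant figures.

p = h/λ = 6.626 × 10⁻³⁴ / 1.110 × 10⁻¹¹ = 5.969 × 10⁻²³ kg·m/s.
v = p/m = 5.969 × 10⁻²³ / 1.673 × 10⁻²⁷ = 3.57 × 10⁴ m/s = 35.7 km/s.

v = 35.7 km/s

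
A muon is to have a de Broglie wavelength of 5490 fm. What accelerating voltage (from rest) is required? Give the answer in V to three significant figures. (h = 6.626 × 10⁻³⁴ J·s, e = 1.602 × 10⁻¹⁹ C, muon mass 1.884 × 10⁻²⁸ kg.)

V = 241 V

p = h/λ = 6.626 × 10⁻³⁴ / 5.490 × 10⁻¹² = 1.207 × 10⁻²² kg·m/s.
KE = p²/(2m) = 3.866 × 10⁻¹⁷ J.
V = KE/e = 3.866 × 10⁻¹⁷ / (1.602 × 10⁻¹⁹) = 241 V.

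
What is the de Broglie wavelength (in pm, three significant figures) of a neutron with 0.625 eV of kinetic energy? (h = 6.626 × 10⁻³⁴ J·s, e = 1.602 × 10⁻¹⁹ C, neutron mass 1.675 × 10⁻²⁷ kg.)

KE = 0.625 eV = 1.001 × 10⁻¹⁹ J.
p = √(2mKE) = √(2 × 1.675 × 10⁻²⁷ × 1.001 × 10⁻¹⁹) = 1.831 × 10⁻²³ kg·m/s.
λ = h/p = 6.626 × 10⁻³⁴ / 1.831 × 10⁻²³ = 3.62 × 10⁻¹¹ m = 36.2 pm.

λ = 36.2 pm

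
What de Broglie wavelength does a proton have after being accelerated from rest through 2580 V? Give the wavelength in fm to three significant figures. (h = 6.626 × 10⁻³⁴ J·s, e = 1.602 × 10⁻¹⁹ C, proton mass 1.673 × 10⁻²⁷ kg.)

KE = eV = 1.602 × 10⁻¹⁹ × 2580 = 4.133 × 10⁻¹⁶ J.
p = √(2mKE) = √(2 × 1.673 × 10⁻²⁷ × 4.133 × 10⁻¹⁶) = 1.176 × 10⁻²¹ kg·m/s.
λ = h/p = 6.626 × 10⁻³⁴ / 1.176 × 10⁻²¹ = 5.63 × 10⁻¹³ m = 563 fm.

λ = 563 fm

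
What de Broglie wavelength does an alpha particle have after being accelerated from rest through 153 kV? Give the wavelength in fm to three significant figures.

KE = 2eV = 2 × 1.602 × 10⁻¹⁹ × 1.530 × 10⁵ = 4.902 × 10⁻¹⁴ J.
p = √(2mKE) = √(2 × 6.645 × 10⁻²⁷ × 4.902 × 10⁻¹⁴) = 2.552 × 10⁻²⁰ kg·m/s.
λ = h/p = 6.626 × 10⁻³⁴ / 2.552 × 10⁻²⁰ = 2.60 × 10⁻¹⁴ m = 26.0 fm.

λ = 26.0 fm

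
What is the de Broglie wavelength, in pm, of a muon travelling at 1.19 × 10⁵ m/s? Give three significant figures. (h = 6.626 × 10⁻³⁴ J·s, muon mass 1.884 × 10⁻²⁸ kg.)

p = mv = 1.884 × 10⁻²⁸ × 1.19 × 10⁵ = 2.242 × 10⁻²³ kg·m/s.
λ = h/p = 6.626 × 10⁻³⁴ / 2.242 × 10⁻²³ = 2.96 × 10⁻¹¹ m = 29.6 pm.

λ = 29.6 pm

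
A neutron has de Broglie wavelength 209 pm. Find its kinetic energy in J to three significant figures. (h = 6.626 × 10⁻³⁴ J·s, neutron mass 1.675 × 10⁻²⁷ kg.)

KE = 3.00 × 10⁻²¹ J

p = h/λ = 6.626 × 10⁻³⁴ / 2.090 × 10⁻¹⁰ = 3.170 × 10⁻²⁴ kg·m/s.
KE = p²/(2m) = (3.170 × 10⁻²⁴)² / (2 × 1.675 × 10⁻²⁷) = 3.000 × 10⁻²¹ J = 3.00 × 10⁻²¹ J.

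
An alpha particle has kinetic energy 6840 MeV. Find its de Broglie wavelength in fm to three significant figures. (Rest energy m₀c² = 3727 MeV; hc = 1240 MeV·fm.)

λ = 0.125 fm

Total energy E = KE + m₀c² = 6840 + 3727 = 10567 MeV.
(pc)² = E² − (m₀c²)² = (10567)² − (3727)² = 9.777 × 10⁷ MeV², so pc = 9888 MeV.
λ = hc/(pc) = 1240 MeV·fm / 9888 MeV = 0.125 fm.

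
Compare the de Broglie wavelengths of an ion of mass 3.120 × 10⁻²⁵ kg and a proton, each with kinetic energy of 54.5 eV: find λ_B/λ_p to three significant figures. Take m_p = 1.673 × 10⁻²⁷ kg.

λ_B/λ_p = 0.0732

At fixed KE, p = √(2mKE) so λ = h/p ∝ 1/√m.
λ_B/λ_p = √(m_p/m_B) = √(1.673 × 10⁻²⁷/3.120 × 10⁻²⁵) = √(5.362 × 10⁻³) = 0.0732.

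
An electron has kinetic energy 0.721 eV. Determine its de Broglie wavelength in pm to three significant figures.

KE = 0.721 eV = 1.155 × 10⁻¹⁹ J.
p = √(2mKE) = √(2 × 9.109 × 10⁻³¹ × 1.155 × 10⁻¹⁹) = 4.587 × 10⁻²⁵ kg·m/s.
λ = h/p = 6.626 × 10⁻³⁴ / 4.587 × 10⁻²⁵ = 1.44 × 10⁻⁹ m = 1440 pm.

λ = 1440 pm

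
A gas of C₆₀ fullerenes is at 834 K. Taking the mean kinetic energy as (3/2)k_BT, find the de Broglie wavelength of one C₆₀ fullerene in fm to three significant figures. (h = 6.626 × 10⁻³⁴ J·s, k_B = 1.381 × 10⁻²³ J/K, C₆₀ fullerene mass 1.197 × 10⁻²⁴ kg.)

λ = 3260 fm

KE = (3/2)k_BT = 1.5 × 1.381 × 10⁻²³ × 834 = 1.728 × 10⁻²⁰ J.
p = √(2mKE) = √(2 × 1.197 × 10⁻²⁴ × 1.728 × 10⁻²⁰) = 2.034 × 10⁻²² kg·m/s.
λ = h/p = 3.26 × 10⁻¹² m = 3260 fm.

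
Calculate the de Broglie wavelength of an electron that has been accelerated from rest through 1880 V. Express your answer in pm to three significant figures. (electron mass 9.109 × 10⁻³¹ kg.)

KE = eV = 1.602 × 10⁻¹⁹ × 1880 = 3.012 × 10⁻¹⁶ J.
p = √(2mKE) = √(2 × 9.109 × 10⁻³¹ × 3.012 × 10⁻¹⁶) = 2.342 × 10⁻²³ kg·m/s.
λ = h/p = 6.626 × 10⁻³⁴ / 2.342 × 10⁻²³ = 2.83 × 10⁻¹¹ m = 28.3 pm.

λ = 28.3 pm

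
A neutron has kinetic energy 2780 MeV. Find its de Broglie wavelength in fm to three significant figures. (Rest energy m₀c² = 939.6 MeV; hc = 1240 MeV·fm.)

λ = 0.345 fm

Total energy E = KE + m₀c² = 2780 + 939.6 = 3719.6 MeV.
(pc)² = E² − (m₀c²)² = (3719.6)² − (939.6)² = 1.295 × 10⁷ MeV², so pc = 3599 MeV.
λ = hc/(pc) = 1240 MeV·fm / 3599 MeV = 0.345 fm.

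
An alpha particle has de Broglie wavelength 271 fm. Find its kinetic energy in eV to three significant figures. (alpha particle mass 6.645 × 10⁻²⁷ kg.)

KE = 2810 eV

p = h/λ = 6.626 × 10⁻³⁴ / 2.710 × 10⁻¹³ = 2.445 × 10⁻²¹ kg·m/s.
KE = p²/(2m) = (2.445 × 10⁻²¹)² / (2 × 6.645 × 10⁻²⁷) = 4.498 × 10⁻¹⁶ J = 2810 eV.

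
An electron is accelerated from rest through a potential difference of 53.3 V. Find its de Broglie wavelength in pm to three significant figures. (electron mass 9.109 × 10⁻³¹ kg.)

λ = 168 pm

KE = eV = 1.602 × 10⁻¹⁹ × 53.30 = 8.539 × 10⁻¹⁸ J.
p = √(2mKE) = √(2 × 9.109 × 10⁻³¹ × 8.539 × 10⁻¹⁸) = 3.944 × 10⁻²⁴ kg·m/s.
λ = h/p = 6.626 × 10⁻³⁴ / 3.944 × 10⁻²⁴ = 1.68 × 10⁻¹⁰ m = 168 pm.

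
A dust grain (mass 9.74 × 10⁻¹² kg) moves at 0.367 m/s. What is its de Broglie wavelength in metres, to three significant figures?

p = mv = 9.74 × 10⁻¹² × 0.367 = 3.575 × 10⁻¹² kg·m/s.
λ = h/p = 6.626 × 10⁻³⁴ / 3.575 × 10⁻¹² = 1.85 × 10⁻²² m.

λ = 1.85 × 10⁻²² m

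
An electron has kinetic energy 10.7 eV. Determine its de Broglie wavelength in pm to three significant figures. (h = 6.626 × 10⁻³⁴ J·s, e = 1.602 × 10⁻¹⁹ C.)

λ = 375 pm

KE = 10.7 eV = 1.714 × 10⁻¹⁸ J.
p = √(2mKE) = √(2 × 9.109 × 10⁻³¹ × 1.714 × 10⁻¹⁸) = 1.767 × 10⁻²⁴ kg·m/s.
λ = h/p = 6.626 × 10⁻³⁴ / 1.767 × 10⁻²⁴ = 3.75 × 10⁻¹⁰ m = 375 pm.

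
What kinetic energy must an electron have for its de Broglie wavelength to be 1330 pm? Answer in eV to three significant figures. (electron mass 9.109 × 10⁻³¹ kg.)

KE = 0.850 eV

p = h/λ = 6.626 × 10⁻³⁴ / 1.330 × 10⁻⁹ = 4.982 × 10⁻²⁵ kg·m/s.
KE = p²/(2m) = (4.982 × 10⁻²⁵)² / (2 × 9.109 × 10⁻³¹) = 1.362 × 10⁻¹⁹ J = 0.850 eV.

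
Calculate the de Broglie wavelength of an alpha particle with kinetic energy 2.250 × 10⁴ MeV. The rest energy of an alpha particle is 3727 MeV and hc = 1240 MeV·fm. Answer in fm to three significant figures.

λ = 0.0478 fm

Total energy E = KE + m₀c² = 2.250 × 10⁴ + 3727 = 26227 MeV.
(pc)² = E² − (m₀c²)² = (26227)² − (3727)² = 6.740 × 10⁸ MeV², so pc = 2.596 × 10⁴ MeV.
λ = hc/(pc) = 1240 MeV·fm / 2.596 × 10⁴ MeV = 0.0478 fm.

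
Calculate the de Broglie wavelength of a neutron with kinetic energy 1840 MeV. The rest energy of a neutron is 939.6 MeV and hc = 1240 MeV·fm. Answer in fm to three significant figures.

λ = 0.474 fm

Total energy E = KE + m₀c² = 1840 + 939.6 = 2779.6 MeV.
(pc)² = E² − (m₀c²)² = (2779.6)² − (939.6)² = 6.843 × 10⁶ MeV², so pc = 2616 MeV.
λ = hc/(pc) = 1240 MeV·fm / 2616 MeV = 0.474 fm.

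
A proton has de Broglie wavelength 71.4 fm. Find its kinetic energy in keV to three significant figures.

p = h/λ = 6.626 × 10⁻³⁴ / 7.140 × 10⁻¹⁴ = 9.280 × 10⁻²¹ kg·m/s.
KE = p²/(2m) = (9.280 × 10⁻²¹)² / (2 × 1.673 × 10⁻²⁷) = 2.574 × 10⁻¹⁴ J = 161 keV.

KE = 161 keV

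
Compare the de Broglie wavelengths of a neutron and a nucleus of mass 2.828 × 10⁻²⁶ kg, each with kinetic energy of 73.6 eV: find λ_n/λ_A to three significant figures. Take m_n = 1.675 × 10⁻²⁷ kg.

λ_n/λ_A = 4.11

At fixed KE, p = √(2mKE) so λ = h/p ∝ 1/√m.
λ_n/λ_A = √(m_A/m_n) = √(2.828 × 10⁻²⁶/1.675 × 10⁻²⁷) = √(16.88) = 4.11.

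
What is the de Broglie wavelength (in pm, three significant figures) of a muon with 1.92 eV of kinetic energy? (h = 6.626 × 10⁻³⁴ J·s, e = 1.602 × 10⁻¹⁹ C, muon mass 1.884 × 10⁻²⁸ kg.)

KE = 1.92 eV = 3.076 × 10⁻¹⁹ J.
p = √(2mKE) = √(2 × 1.884 × 10⁻²⁸ × 3.076 × 10⁻¹⁹) = 1.077 × 10⁻²³ kg·m/s.
λ = h/p = 6.626 × 10⁻³⁴ / 1.077 × 10⁻²³ = 6.15 × 10⁻¹¹ m = 61.5 pm.

λ = 61.5 pm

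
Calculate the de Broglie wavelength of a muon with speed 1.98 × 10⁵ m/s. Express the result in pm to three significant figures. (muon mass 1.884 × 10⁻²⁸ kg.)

p = mv = 1.884 × 10⁻²⁸ × 1.98 × 10⁵ = 3.730 × 10⁻²³ kg·m/s.
λ = h/p = 6.626 × 10⁻³⁴ / 3.730 × 10⁻²³ = 1.78 × 10⁻¹¹ m = 17.8 pm.

λ = 17.8 pm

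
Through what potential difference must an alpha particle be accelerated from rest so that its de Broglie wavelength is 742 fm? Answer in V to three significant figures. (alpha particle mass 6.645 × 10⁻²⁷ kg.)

p = h/λ = 6.626 × 10⁻³⁴ / 7.420 × 10⁻¹³ = 8.930 × 10⁻²² kg·m/s.
KE = p²/(2m) = 6.000 × 10⁻¹⁷ J.
V = KE/2e = 6.000 × 10⁻¹⁷ / (2 × 1.602 × 10⁻¹⁹) = 187 V.

V = 187 V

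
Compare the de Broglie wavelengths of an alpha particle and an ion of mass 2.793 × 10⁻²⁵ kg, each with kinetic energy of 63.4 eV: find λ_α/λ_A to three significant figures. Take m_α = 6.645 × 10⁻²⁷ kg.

At fixed KE, p = √(2mKE) so λ = h/p ∝ 1/√m.
λ_α/λ_A = √(m_A/m_α) = √(2.793 × 10⁻²⁵/6.645 × 10⁻²⁷) = √(42.03) = 6.48.

λ_α/λ_A = 6.48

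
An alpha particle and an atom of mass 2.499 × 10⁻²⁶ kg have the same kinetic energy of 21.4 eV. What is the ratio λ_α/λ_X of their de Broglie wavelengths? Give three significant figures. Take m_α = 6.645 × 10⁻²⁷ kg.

At fixed KE, p = √(2mKE) so λ = h/p ∝ 1/√m.
λ_α/λ_X = √(m_X/m_α) = √(2.499 × 10⁻²⁶/6.645 × 10⁻²⁷) = √(3.761) = 1.94.

λ_α/λ_X = 1.94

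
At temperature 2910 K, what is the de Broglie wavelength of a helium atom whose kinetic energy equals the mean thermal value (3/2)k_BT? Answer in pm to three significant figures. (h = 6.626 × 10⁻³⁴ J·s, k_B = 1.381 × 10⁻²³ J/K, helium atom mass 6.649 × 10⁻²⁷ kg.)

KE = (3/2)k_BT = 1.5 × 1.381 × 10⁻²³ × 2910 = 6.028 × 10⁻²⁰ J.
p = √(2mKE) = √(2 × 6.649 × 10⁻²⁷ × 6.028 × 10⁻²⁰) = 2.831 × 10⁻²³ kg·m/s.
λ = h/p = 2.34 × 10⁻¹¹ m = 23.4 pm.

λ = 23.4 pm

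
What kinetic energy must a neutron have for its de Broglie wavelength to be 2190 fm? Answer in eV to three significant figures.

KE = 171 eV

p = h/λ = 6.626 × 10⁻³⁴ / 2.190 × 10⁻¹² = 3.026 × 10⁻²² kg·m/s.
KE = p²/(2m) = (3.026 × 10⁻²²)² / (2 × 1.675 × 10⁻²⁷) = 2.733 × 10⁻¹⁷ J = 171 eV.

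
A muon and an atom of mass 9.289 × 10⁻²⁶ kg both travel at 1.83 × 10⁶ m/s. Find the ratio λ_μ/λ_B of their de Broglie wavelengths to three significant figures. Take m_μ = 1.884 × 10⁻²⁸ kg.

At fixed v, p = mv so λ = h/(mv) ∝ 1/m.
λ_μ/λ_B = m_B/m_μ = 9.289 × 10⁻²⁶/1.884 × 10⁻²⁸ = 493.

λ_μ/λ_B = 493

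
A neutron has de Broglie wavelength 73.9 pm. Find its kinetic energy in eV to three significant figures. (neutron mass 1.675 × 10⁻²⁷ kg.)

KE = 0.150 eV

p = h/λ = 6.626 × 10⁻³⁴ / 7.390 × 10⁻¹¹ = 8.966 × 10⁻²⁴ kg·m/s.
KE = p²/(2m) = (8.966 × 10⁻²⁴)² / (2 × 1.675 × 10⁻²⁷) = 2.400 × 10⁻²⁰ J = 0.150 eV.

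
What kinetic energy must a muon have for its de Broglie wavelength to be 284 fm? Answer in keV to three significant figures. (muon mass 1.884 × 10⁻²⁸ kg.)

p = h/λ = 6.626 × 10⁻³⁴ / 2.840 × 10⁻¹³ = 2.333 × 10⁻²¹ kg·m/s.
KE = p²/(2m) = (2.333 × 10⁻²¹)² / (2 × 1.884 × 10⁻²⁸) = 1.445 × 10⁻¹⁴ J = 90.2 keV.

KE = 90.2 keV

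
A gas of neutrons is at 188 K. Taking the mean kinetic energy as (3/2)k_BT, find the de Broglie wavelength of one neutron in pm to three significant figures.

λ = 183 pm

KE = (3/2)k_BT = 1.5 × 1.381 × 10⁻²³ × 188 = 3.894 × 10⁻²¹ J.
p = √(2mKE) = √(2 × 1.675 × 10⁻²⁷ × 3.894 × 10⁻²¹) = 3.612 × 10⁻²⁴ kg·m/s.
λ = h/p = 1.83 × 10⁻¹⁰ m = 183 pm.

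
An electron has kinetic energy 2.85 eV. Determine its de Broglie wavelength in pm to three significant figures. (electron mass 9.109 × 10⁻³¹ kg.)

λ = 727 pm

KE = 2.85 eV = 4.566 × 10⁻¹⁹ J.
p = √(2mKE) = √(2 × 9.109 × 10⁻³¹ × 4.566 × 10⁻¹⁹) = 9.120 × 10⁻²⁵ kg·m/s.
λ = h/p = 6.626 × 10⁻³⁴ / 9.120 × 10⁻²⁵ = 7.27 × 10⁻¹⁰ m = 727 pm.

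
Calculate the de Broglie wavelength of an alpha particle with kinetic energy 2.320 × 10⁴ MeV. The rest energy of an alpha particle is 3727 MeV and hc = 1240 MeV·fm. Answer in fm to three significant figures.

λ = 0.0465 fm

Total energy E = KE + m₀c² = 2.320 × 10⁴ + 3727 = 26927 MeV.
(pc)² = E² − (m₀c²)² = (26927)² − (3727)² = 7.112 × 10⁸ MeV², so pc = 2.667 × 10⁴ MeV.
λ = hc/(pc) = 1240 MeV·fm / 2.667 × 10⁴ MeV = 0.0465 fm.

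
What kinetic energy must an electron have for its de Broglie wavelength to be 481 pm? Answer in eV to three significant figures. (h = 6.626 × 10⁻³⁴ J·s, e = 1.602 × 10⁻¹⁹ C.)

p = h/λ = 6.626 × 10⁻³⁴ / 4.810 × 10⁻¹⁰ = 1.378 × 10⁻²⁴ kg·m/s.
KE = p²/(2m) = (1.378 × 10⁻²⁴)² / (2 × 9.109 × 10⁻³¹) = 1.042 × 10⁻¹⁸ J = 6.50 eV.

KE = 6.50 eV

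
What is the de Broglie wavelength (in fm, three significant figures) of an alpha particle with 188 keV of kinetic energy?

λ = 33.1 fm

KE = 188 keV = 3.012 × 10⁻¹⁴ J.
p = √(2mKE) = √(2 × 6.645 × 10⁻²⁷ × 3.012 × 10⁻¹⁴) = 2.001 × 10⁻²⁰ kg·m/s.
λ = h/p = 6.626 × 10⁻³⁴ / 2.001 × 10⁻²⁰ = 3.31 × 10⁻¹⁴ m = 33.1 fm.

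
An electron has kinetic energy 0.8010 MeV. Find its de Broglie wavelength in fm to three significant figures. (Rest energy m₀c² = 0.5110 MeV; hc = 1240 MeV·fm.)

λ = 1030 fm

Total energy E = KE + m₀c² = 0.8010 + 0.5110 = 1.3120 MeV.
(pc)² = E² − (m₀c²)² = (1.3120)² − (0.5110)² = 1.460 MeV², so pc = 1.208 MeV.
λ = hc/(pc) = 1240 MeV·fm / 1.208 MeV = 1030 fm.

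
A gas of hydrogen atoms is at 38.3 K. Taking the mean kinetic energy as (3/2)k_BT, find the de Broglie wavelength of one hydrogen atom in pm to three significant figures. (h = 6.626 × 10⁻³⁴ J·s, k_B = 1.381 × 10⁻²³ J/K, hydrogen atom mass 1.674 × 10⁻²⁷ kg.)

KE = (3/2)k_BT = 1.5 × 1.381 × 10⁻²³ × 38.3 = 7.934 × 10⁻²² J.
p = √(2mKE) = √(2 × 1.674 × 10⁻²⁷ × 7.934 × 10⁻²²) = 1.630 × 10⁻²⁴ kg·m/s.
λ = h/p = 4.07 × 10⁻¹⁰ m = 407 pm.

λ = 407 pm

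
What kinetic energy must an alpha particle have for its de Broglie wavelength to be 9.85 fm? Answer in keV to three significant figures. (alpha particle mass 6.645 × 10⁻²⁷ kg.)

KE = 2130 keV

p = h/λ = 6.626 × 10⁻³⁴ / 9.850 × 10⁻¹⁵ = 6.727 × 10⁻²⁰ kg·m/s.
KE = p²/(2m) = (6.727 × 10⁻²⁰)² / (2 × 6.645 × 10⁻²⁷) = 3.405 × 10⁻¹³ J = 2130 keV.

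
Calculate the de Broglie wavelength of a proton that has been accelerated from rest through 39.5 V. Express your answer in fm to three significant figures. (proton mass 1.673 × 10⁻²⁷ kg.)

λ = 4550 fm

KE = eV = 1.602 × 10⁻¹⁹ × 39.50 = 6.328 × 10⁻¹⁸ J.
p = √(2mKE) = √(2 × 1.673 × 10⁻²⁷ × 6.328 × 10⁻¹⁸) = 1.455 × 10⁻²² kg·m/s.
λ = h/p = 6.626 × 10⁻³⁴ / 1.455 × 10⁻²² = 4.55 × 10⁻¹² m = 4550 fm.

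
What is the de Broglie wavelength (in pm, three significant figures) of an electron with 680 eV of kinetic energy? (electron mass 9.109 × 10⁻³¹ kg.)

λ = 47.0 pm

KE = 680 eV = 1.089 × 10⁻¹⁶ J.
p = √(2mKE) = √(2 × 9.109 × 10⁻³¹ × 1.089 × 10⁻¹⁶) = 1.409 × 10⁻²³ kg·m/s.
λ = h/p = 6.626 × 10⁻³⁴ / 1.409 × 10⁻²³ = 4.70 × 10⁻¹¹ m = 47.0 pm.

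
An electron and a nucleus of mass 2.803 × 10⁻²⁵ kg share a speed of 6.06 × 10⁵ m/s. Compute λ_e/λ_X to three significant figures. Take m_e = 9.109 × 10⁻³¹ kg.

At fixed v, p = mv so λ = h/(mv) ∝ 1/m.
λ_e/λ_X = m_X/m_e = 2.803 × 10⁻²⁵/9.109 × 10⁻³¹ = 3.08 × 10⁵.

λ_e/λ_X = 3.08 × 10⁵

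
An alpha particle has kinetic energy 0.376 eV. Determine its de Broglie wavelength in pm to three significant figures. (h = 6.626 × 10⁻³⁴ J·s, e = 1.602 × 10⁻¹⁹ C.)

λ = 23.4 pm

KE = 0.376 eV = 6.024 × 10⁻²⁰ J.
p = √(2mKE) = √(2 × 6.645 × 10⁻²⁷ × 6.024 × 10⁻²⁰) = 2.829 × 10⁻²³ kg·m/s.
λ = h/p = 6.626 × 10⁻³⁴ / 2.829 × 10⁻²³ = 2.34 × 10⁻¹¹ m = 23.4 pm.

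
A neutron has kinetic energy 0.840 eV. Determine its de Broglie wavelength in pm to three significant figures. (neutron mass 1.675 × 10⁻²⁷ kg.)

KE = 0.840 eV = 1.346 × 10⁻¹⁹ J.
p = √(2mKE) = √(2 × 1.675 × 10⁻²⁷ × 1.346 × 10⁻¹⁹) = 2.123 × 10⁻²³ kg·m/s.
λ = h/p = 6.626 × 10⁻³⁴ / 2.123 × 10⁻²³ = 3.12 × 10⁻¹¹ m = 31.2 pm.

λ = 31.2 pm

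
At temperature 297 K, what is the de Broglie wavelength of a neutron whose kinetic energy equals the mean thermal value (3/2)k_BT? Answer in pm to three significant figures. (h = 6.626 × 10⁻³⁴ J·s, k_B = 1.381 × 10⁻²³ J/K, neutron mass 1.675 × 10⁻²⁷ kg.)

λ = 146 pm

KE = (3/2)k_BT = 1.5 × 1.381 × 10⁻²³ × 297 = 6.152 × 10⁻²¹ J.
p = √(2mKE) = √(2 × 1.675 × 10⁻²⁷ × 6.152 × 10⁻²¹) = 4.540 × 10⁻²⁴ kg·m/s.
λ = h/p = 1.46 × 10⁻¹⁰ m = 146 pm.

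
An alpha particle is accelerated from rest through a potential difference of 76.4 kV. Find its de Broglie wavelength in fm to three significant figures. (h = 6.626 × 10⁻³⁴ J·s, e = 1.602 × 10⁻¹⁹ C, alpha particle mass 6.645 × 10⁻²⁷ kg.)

λ = 36.7 fm

KE = 2eV = 2 × 1.602 × 10⁻¹⁹ × 7.640 × 10⁴ = 2.448 × 10⁻¹⁴ J.
p = √(2mKE) = √(2 × 6.645 × 10⁻²⁷ × 2.448 × 10⁻¹⁴) = 1.804 × 10⁻²⁰ kg·m/s.
λ = h/p = 6.626 × 10⁻³⁴ / 1.804 × 10⁻²⁰ = 3.67 × 10⁻¹⁴ m = 36.7 fm.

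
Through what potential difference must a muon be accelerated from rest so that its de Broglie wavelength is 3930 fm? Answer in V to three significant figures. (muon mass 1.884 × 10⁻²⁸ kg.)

p = h/λ = 6.626 × 10⁻³⁴ / 3.930 × 10⁻¹² = 1.686 × 10⁻²² kg·m/s.
KE = p²/(2m) = 7.544 × 10⁻¹⁷ J.
V = KE/e = 7.544 × 10⁻¹⁷ / (1.602 × 10⁻¹⁹) = 471 V.

V = 471 V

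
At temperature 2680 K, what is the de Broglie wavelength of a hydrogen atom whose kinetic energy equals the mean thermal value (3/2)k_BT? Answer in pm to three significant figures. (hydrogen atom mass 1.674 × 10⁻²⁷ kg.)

KE = (3/2)k_BT = 1.5 × 1.381 × 10⁻²³ × 2680 = 5.552 × 10⁻²⁰ J.
p = √(2mKE) = √(2 × 1.674 × 10⁻²⁷ × 5.552 × 10⁻²⁰) = 1.363 × 10⁻²³ kg·m/s.
λ = h/p = 4.86 × 10⁻¹¹ m = 48.6 pm.

λ = 48.6 pm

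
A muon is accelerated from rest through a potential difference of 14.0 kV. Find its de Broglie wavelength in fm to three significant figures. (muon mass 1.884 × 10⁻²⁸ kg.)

λ = 721 fm

KE = eV = 1.602 × 10⁻¹⁹ × 1.400 × 10⁴ = 2.243 × 10⁻¹⁵ J.
p = √(2mKE) = √(2 × 1.884 × 10⁻²⁸ × 2.243 × 10⁻¹⁵) = 9.193 × 10⁻²² kg·m/s.
λ = h/p = 6.626 × 10⁻³⁴ / 9.193 × 10⁻²² = 7.21 × 10⁻¹³ m = 721 fm.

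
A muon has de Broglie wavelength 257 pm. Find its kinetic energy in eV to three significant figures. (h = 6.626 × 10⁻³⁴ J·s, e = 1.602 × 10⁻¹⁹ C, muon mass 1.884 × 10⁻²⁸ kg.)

KE = 0.110 eV

p = h/λ = 6.626 × 10⁻³⁴ / 2.570 × 10⁻¹⁰ = 2.578 × 10⁻²⁴ kg·m/s.
KE = p²/(2m) = (2.578 × 10⁻²⁴)² / (2 × 1.884 × 10⁻²⁸) = 1.764 × 10⁻²⁰ J = 0.110 eV.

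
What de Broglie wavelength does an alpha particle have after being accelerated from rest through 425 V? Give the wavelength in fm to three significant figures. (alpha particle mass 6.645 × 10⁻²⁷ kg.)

KE = 2eV = 2 × 1.602 × 10⁻¹⁹ × 425.0 = 1.362 × 10⁻¹⁶ J.
p = √(2mKE) = √(2 × 6.645 × 10⁻²⁷ × 1.362 × 10⁻¹⁶) = 1.345 × 10⁻²¹ kg·m/s.
λ = h/p = 6.626 × 10⁻³⁴ / 1.345 × 10⁻²¹ = 4.93 × 10⁻¹³ m = 493 fm.

λ = 493 fm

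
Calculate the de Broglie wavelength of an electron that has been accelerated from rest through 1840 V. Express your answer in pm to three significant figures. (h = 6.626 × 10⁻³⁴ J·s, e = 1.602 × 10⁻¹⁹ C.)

KE = eV = 1.602 × 10⁻¹⁹ × 1840 = 2.948 × 10⁻¹⁶ J.
p = √(2mKE) = √(2 × 9.109 × 10⁻³¹ × 2.948 × 10⁻¹⁶) = 2.317 × 10⁻²³ kg·m/s.
λ = h/p = 6.626 × 10⁻³⁴ / 2.317 × 10⁻²³ = 2.86 × 10⁻¹¹ m = 28.6 pm.

λ = 28.6 pm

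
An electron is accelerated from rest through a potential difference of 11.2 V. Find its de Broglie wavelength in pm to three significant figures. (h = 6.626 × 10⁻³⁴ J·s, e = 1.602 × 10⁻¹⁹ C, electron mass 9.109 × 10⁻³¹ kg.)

λ = 366 pm

KE = eV = 1.602 × 10⁻¹⁹ × 11.20 = 1.794 × 10⁻¹⁸ J.
p = √(2mKE) = √(2 × 9.109 × 10⁻³¹ × 1.794 × 10⁻¹⁸) = 1.808 × 10⁻²⁴ kg·m/s.
λ = h/p = 6.626 × 10⁻³⁴ / 1.808 × 10⁻²⁴ = 3.66 × 10⁻¹⁰ m = 366 pm.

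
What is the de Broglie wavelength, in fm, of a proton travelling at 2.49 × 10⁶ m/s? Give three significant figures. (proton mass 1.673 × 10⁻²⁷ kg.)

λ = 159 fm

p = mv = 1.673 × 10⁻²⁷ × 2.49 × 10⁶ = 4.166 × 10⁻²¹ kg·m/s.
λ = h/p = 6.626 × 10⁻³⁴ / 4.166 × 10⁻²¹ = 1.59 × 10⁻¹³ m = 159 fm.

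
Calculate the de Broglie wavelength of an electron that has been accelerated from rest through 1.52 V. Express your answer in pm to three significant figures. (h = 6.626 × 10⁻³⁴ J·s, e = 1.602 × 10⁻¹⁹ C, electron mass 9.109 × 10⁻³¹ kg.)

KE = eV = 1.602 × 10⁻¹⁹ × 1.520 = 2.435 × 10⁻¹⁹ J.
p = √(2mKE) = √(2 × 9.109 × 10⁻³¹ × 2.435 × 10⁻¹⁹) = 6.660 × 10⁻²⁵ kg·m/s.
λ = h/p = 6.626 × 10⁻³⁴ / 6.660 × 10⁻²⁵ = 9.95 × 10⁻¹⁰ m = 995 pm.

λ = 995 pm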